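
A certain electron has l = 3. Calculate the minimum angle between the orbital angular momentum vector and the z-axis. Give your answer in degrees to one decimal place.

|L| = ℏ√(l(l+1)) = 2√3 ℏ.
The smallest angle corresponds to the largest L_z, i.e. m_l = l = 3, giving L_z = 3ℏ.
cos θ_min = 3/√12, so θ_min ≈ 30.0°.

θ_min ≈ 30.0°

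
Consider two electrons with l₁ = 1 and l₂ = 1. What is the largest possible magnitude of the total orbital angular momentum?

By the triangle rule, |l₁ − l₂| ≤ L ≤ l₁ + l₂.
L ∈ {0, 1, 2}.
The largest magnitude corresponds to L = 2: |L_tot| = ℏ√(2·3) = √6 ℏ.

|L_tot|_max = √6 ℏ ≈ 2.449ℏ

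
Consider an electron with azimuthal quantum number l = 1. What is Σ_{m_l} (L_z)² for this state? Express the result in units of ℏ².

Σ(L_z)² = 2 ℏ²

m_l ∈ {-1, 0, 1}.
Σ m_l² = 2·(1) = 2.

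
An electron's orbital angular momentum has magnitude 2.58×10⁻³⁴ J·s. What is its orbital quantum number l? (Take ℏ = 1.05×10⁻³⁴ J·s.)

|L|/ℏ = (2.58×10⁻³⁴)/(1.05×10⁻³⁴) ≈ 2.457.
Set l(l+1) = 6.04; the integer solution is l = 2.

l = 2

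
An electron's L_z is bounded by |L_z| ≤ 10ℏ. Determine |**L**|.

|L| = √110 ℏ ≈ 10.488ℏ

The maximum L_z equals lℏ, giving l = 10.
Then |L| = ℏ√(10·11) = √110 ℏ.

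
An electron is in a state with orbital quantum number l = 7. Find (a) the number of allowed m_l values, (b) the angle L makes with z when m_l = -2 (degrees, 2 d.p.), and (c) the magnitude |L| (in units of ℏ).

There are 2l+1 = 15 values of m_l.
For m_l = -2: cos θ = -2/√56, θ ≈ 105.50°.
|L| = ℏ√(7·8) = 2√14 ℏ ≈ 7.483ℏ.

15 values; θ(m_l=-2) ≈ 105.50°; |L| = 2√14 ℏ ≈ 7.483ℏ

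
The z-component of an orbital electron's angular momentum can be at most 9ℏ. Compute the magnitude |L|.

The maximum L_z equals lℏ, giving l = 9.
Then |L| = ℏ√(9·10) = 3√10 ℏ.

|L| = 3√10 ℏ ≈ 9.487ℏ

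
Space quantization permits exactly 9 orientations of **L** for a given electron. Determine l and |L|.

l = 4, |L| = 2√5 ℏ ≈ 4.472ℏ

9 = 2l + 1, so l = (9−1)/2 = 4.
|L| = ℏ√(l(l+1)) = ℏ√(4·5) = 2√5 ℏ.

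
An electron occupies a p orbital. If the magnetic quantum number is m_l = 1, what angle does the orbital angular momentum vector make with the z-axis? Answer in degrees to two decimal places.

θ ≈ 45.00°

A p state has l = 1.
|L| = √(l(l+1)) ℏ = √2 ℏ.
L_z = m_l ℏ = 1ℏ.
cos θ = L_z/|L| = 1/√2, so θ ≈ 45.00°.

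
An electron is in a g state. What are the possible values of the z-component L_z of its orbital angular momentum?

For a g orbital, l = 4.
L_z = m_l ℏ with m_l ranging from −l to +l in integer steps.
For l = 4: m_l ∈ {-4, -3, -2, -1, 0, 1, 2, 3, 4}.

L_z ∈ {−4ℏ, −3ℏ, −2ℏ, −ℏ, 0, ℏ, 2ℏ, 3ℏ, 4ℏ}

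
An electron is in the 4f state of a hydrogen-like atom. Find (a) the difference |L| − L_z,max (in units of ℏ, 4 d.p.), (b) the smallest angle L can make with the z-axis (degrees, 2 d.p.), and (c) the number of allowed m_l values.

For 4f, l = 3.
|L| − L_z,max = (2√3 − 3)ℏ ≈ 0.4641ℏ.
cos θ_min = 3/√12, so θ_min ≈ 30.00°.
There are 2l+1 = 7 values of m_l.

|L|−L_z,max ≈ 0.4641ℏ; θ_min ≈ 30.00°; 7 values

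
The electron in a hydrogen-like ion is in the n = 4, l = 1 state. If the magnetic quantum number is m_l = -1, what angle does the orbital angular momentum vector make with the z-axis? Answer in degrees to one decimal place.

|L| = ℏ√(l(l+1)) = √2 ℏ.
L_z = m_l ℏ = −1ℏ.
cos θ = L_z/|L| = -1/√2, so θ ≈ 135.0°.

θ ≈ 135.0°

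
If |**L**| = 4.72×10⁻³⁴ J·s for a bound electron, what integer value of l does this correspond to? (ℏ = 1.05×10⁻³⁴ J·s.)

l = 4

|L|/ℏ = (4.72×10⁻³⁴)/(1.05×10⁻³⁴) ≈ 4.495.
l(l+1) ≈ 4.495² ≈ 20.21, so l = 4.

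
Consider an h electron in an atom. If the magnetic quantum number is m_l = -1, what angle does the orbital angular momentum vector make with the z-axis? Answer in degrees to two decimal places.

θ ≈ 100.52°

An h state has l = 5.
|L| = √(l(l+1)) ℏ = √30 ℏ.
L_z = m_l ℏ = −1ℏ.
cos θ = L_z/|L| = -1/√30, so θ ≈ 100.52°.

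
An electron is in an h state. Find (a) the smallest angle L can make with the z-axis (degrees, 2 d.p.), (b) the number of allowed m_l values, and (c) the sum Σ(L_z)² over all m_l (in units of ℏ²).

For an h orbital, l = 5.
cos θ_min = 5/√30, so θ_min ≈ 24.09°.
There are 2l+1 = 11 values of m_l.
Σ m_l² = 110, so Σ(L_z)² = 110 ℏ².

θ_min ≈ 24.09°; 11 values; Σ(L_z)² = 110 ℏ²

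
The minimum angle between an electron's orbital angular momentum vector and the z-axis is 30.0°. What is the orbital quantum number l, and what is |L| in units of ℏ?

l = 3, |L| = 2√3 ℏ ≈ 3.464ℏ

cos²θ_min = l/(l+1) = 0.7500.
l = cos²θ/sin²θ ≈ 3.
Then |L| = ℏ√(3·4) = 2√3 ℏ.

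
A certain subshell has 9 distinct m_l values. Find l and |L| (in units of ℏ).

l = 4, |L| = 2√5 ℏ ≈ 4.472ℏ

9 = 2l + 1, so l = (9−1)/2 = 4.
|L| = ℏ√(l(l+1)) = ℏ√(4·5) = 2√5 ℏ.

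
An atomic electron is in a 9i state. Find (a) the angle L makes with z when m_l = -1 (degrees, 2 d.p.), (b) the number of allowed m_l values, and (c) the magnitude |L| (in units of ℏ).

θ(m_l=-1) ≈ 98.88°; 13 values; |L| = √42 ℏ ≈ 6.481ℏ

For 9i, l = 6.
For m_l = -1: cos θ = -1/√42, θ ≈ 98.88°.
There are 2l+1 = 13 values of m_l.
|L| = ℏ√(6·7) = √42 ℏ ≈ 6.481ℏ.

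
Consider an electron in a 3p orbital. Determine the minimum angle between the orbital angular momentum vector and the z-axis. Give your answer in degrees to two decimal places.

θ_min ≈ 45.00°

For 3p, l = 1.
|L| = √(l(l+1)) ℏ = √2 ℏ.
The smallest angle corresponds to the largest L_z, i.e. m_l = l = 1, giving L_z = 1ℏ.
cos θ_min = 1/√2, so θ_min ≈ 45.00°.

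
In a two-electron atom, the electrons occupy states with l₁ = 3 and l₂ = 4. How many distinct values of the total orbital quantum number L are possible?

By the triangle rule, |l₁ − l₂| ≤ L ≤ l₁ + l₂.
Allowed values: L = 1, 2, 3, 4, 5, 6, 7.
That is 7 values.

7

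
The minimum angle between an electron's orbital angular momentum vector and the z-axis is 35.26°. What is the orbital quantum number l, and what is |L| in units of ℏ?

l = 2, |L| = √6 ℏ ≈ 2.449ℏ

cos²θ_min = l/(l+1) = 0.6667.
l = cos²θ/sin²θ ≈ 2.
Then |L| = ℏ√(2·3) = √6 ℏ.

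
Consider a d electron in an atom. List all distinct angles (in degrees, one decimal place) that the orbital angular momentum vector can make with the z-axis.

For a d orbital, l = 2.
|L|² = l(l+1)ℏ² = 6ℏ², so |L| = √6 ℏ.
cos θ = m_l/√6 for each m_l ∈ {-2, -1, 0, 1, 2}.

θ ∈ {35.3°, 65.9°, 90.0°, 114.1°, 144.7°}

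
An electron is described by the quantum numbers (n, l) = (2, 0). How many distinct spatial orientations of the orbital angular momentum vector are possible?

The number of m_l values is 2l + 1 = 2·0 + 1 = 1.

1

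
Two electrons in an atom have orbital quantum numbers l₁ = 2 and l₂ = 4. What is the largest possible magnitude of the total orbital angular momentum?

|L_tot|_max = √42 ℏ ≈ 6.481ℏ

By the triangle rule, |l₁ − l₂| ≤ L ≤ l₁ + l₂.
So L can be 2, 3, 4, 5, 6.
The largest magnitude corresponds to L = 6: |L_tot| = ℏ√(6·7) = √42 ℏ.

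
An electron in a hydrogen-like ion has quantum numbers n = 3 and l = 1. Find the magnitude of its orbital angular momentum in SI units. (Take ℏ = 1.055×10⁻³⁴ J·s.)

|L| = 1.492×10⁻³⁴ J·s

|L| = ℏ√(l(l+1)) = ℏ√(1·2) = √2 ℏ
Numerically, |L| = 1.414 × (1.055×10⁻³⁴ J·s) = 1.492×10⁻³⁴ J·s.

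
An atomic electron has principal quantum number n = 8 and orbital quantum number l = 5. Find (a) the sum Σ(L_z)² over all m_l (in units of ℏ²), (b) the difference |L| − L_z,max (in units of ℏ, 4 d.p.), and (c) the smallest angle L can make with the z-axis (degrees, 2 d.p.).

Σ(L_z)² = 110 ℏ²; |L|−L_z,max ≈ 0.4772ℏ; θ_min ≈ 24.09°

Σ m_l² = 110, so Σ(L_z)² = 110 ℏ².
|L| − L_z,max = (√30 − 5)ℏ ≈ 0.4772ℏ.
cos θ_min = 5/√30, so θ_min ≈ 24.09°.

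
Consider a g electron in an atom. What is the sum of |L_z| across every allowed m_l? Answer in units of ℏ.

Σ|L_z| = 20 ℏ

A g state has l = 4.
The allowed m_l values are -4, -3, -2, -1, 0, 1, 2, 3, 4.
Σ|m_l| = 2·4(4+1)/2 = 20.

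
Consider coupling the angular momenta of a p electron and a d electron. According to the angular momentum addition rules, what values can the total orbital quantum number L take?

L runs from |1 − 2| = 1 to 1 + 2 = 3.
Allowed values: L = 1, 2, 3.

L = 1, 2, 3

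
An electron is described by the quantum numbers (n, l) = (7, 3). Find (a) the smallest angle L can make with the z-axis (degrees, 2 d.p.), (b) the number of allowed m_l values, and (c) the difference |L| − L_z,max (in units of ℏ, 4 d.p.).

cos θ_min = 3/√12, so θ_min ≈ 30.00°.
There are 2l+1 = 7 values of m_l.
|L| − L_z,max = (2√3 − 3)ℏ ≈ 0.4641ℏ.

θ_min ≈ 30.00°; 7 values; |L|−L_z,max ≈ 0.4641ℏ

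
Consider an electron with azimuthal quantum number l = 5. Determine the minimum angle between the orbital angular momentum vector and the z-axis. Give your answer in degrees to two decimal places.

|L| = √(l(l+1)) ℏ = √30 ℏ.
The smallest angle corresponds to the largest L_z, i.e. m_l = l = 5, giving L_z = 5ℏ.
cos θ_min = 5/√30, so θ_min ≈ 24.09°.

θ_min ≈ 24.09°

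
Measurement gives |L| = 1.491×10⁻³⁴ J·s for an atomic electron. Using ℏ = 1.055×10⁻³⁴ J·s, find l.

l = 1

In units of ℏ, |L| ≈ 1.413.
l(l+1) ≈ 1.413² ≈ 2.00, so l = 1.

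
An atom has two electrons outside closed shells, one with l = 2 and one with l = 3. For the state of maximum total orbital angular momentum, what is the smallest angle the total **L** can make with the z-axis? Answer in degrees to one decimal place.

The total orbital quantum number L ranges from |l₁ − l₂| to l₁ + l₂ in integer steps.
L ∈ {1, 2, 3, 4, 5}.
The maximum is L = 5, with |L_tot| = ℏ√(5·6) = √30 ℏ.
The minimum angle with z is arccos(5/√30) ≈ 24.1°.

θ_min ≈ 24.1°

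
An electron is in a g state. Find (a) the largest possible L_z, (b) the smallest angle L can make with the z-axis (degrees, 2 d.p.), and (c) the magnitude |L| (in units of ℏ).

A g state has l = 4.
L_z,max = lℏ = 4ℏ.
cos θ_min = 4/√20, so θ_min ≈ 26.57°.
|L| = ℏ√(4·5) = 2√5 ℏ ≈ 4.472ℏ.

L_z,max = 4ℏ; θ_min ≈ 26.57°; |L| = 2√5 ℏ ≈ 4.472ℏ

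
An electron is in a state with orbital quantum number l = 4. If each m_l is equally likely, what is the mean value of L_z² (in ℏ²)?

The allowed m_l values are -4, -3, -2, -1, 0, 1, 2, 3, 4.
Average of L_z² over 9 states: 60/9 ℏ² = 6.667 ℏ².

⟨L_z²⟩ = 6.667 ℏ²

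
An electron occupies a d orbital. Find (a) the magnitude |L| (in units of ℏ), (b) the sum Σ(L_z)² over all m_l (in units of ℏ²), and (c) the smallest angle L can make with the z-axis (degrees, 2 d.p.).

|L| = √6 ℏ ≈ 2.449ℏ; Σ(L_z)² = 10 ℏ²; θ_min ≈ 35.26°

A d state has l = 2.
|L| = ℏ√(2·3) = √6 ℏ ≈ 2.449ℏ.
Σ m_l² = 10, so Σ(L_z)² = 10 ℏ².
cos θ_min = 2/√6, so θ_min ≈ 35.26°.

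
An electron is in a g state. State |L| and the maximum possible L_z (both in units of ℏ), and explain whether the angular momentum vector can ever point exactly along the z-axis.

The letter g corresponds to l = 4.
|L| = 2√5 ℏ ≈ 4.4721ℏ, while L_z,max = lℏ = 4ℏ.
Since |L| > L_z,max, the vector can never point exactly along z; the closest it comes is θ_min = arccos(4/√20) ≈ 26.6°.

No: L_z,max = 4ℏ < |L| = 2√5 ℏ ≈ 4.472ℏ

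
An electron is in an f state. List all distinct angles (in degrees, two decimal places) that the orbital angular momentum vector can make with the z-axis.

θ ∈ {30.00°, 54.74°, 73.22°, 90.00°, 106.78°, 125.26°, 150.00°}

An f state has l = 3.
|L|² = l(l+1)ℏ² = 12ℏ², so |L| = 2√3 ℏ.
cos θ = m_l/√12 for each m_l ∈ {-3, -2, -1, 0, 1, 2, 3}.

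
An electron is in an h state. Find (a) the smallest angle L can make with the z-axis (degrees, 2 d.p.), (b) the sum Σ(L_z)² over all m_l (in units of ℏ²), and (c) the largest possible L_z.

An h state has l = 5.
cos θ_min = 5/√30, so θ_min ≈ 24.09°.
Σ m_l² = 110, so Σ(L_z)² = 110 ℏ².
L_z,max = lℏ = 5ℏ.

θ_min ≈ 24.09°; Σ(L_z)² = 110 ℏ²; L_z,max = 5ℏ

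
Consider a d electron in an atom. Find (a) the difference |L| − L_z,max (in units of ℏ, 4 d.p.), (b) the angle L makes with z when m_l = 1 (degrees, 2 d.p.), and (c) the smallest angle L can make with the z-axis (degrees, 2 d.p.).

|L|−L_z,max ≈ 0.4495ℏ; θ(m_l=1) ≈ 65.91°; θ_min ≈ 35.26°

A d state has l = 2.
|L| − L_z,max = (√6 − 2)ℏ ≈ 0.4495ℏ.
For m_l = 1: cos θ = 1/√6, θ ≈ 65.91°.
cos θ_min = 2/√6, so θ_min ≈ 35.26°.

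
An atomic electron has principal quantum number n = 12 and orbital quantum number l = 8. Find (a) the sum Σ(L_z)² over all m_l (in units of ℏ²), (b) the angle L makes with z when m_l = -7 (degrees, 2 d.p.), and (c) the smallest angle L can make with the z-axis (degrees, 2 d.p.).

Σ(L_z)² = 408 ℏ²; θ(m_l=-7) ≈ 145.58°; θ_min ≈ 19.47°

Σ m_l² = 408, so Σ(L_z)² = 408 ℏ².
For m_l = -7: cos θ = -7/√72, θ ≈ 145.58°.
cos θ_min = 8/√72, so θ_min ≈ 19.47°.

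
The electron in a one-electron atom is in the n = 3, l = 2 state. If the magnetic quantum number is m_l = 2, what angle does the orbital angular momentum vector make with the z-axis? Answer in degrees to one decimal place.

|L| = ℏ√(l(l+1)) = √6 ℏ.
L_z = m_l ℏ = 2ℏ.
cos θ = L_z/|L| = 2/√6, so θ ≈ 35.3°.

θ ≈ 35.3°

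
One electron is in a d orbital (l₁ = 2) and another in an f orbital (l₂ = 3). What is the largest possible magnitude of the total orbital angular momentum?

By the triangle rule, |l₁ − l₂| ≤ L ≤ l₁ + l₂.
L ∈ {1, 2, 3, 4, 5}.
The largest magnitude corresponds to L = 5: |L_tot| = ℏ√(5·6) = √30 ℏ.

|L_tot|_max = √30 ℏ ≈ 5.477ℏ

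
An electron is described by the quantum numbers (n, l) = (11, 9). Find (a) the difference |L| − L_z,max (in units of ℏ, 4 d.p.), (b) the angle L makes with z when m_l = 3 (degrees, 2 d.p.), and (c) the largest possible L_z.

|L| − L_z,max = (3√10 − 9)ℏ ≈ 0.4868ℏ.
For m_l = 3: cos θ = 3/√90, θ ≈ 71.57°.
L_z,max = lℏ = 9ℏ.

|L|−L_z,max ≈ 0.4868ℏ; θ(m_l=3) ≈ 71.57°; L_z,max = 9ℏ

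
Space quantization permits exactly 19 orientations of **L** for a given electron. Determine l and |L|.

l = 9, |L| = 3√10 ℏ ≈ 9.487ℏ

19 = 2l + 1, so l = (19−1)/2 = 9.
Then |L| = √(l(l+1)) ℏ = 3√10 ℏ.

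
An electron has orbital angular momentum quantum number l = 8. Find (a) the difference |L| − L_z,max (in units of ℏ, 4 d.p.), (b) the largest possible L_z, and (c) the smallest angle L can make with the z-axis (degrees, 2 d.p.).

|L|−L_z,max ≈ 0.4853ℏ; L_z,max = 8ℏ; θ_min ≈ 19.47°

|L| − L_z,max = (6√2 − 8)ℏ ≈ 0.4853ℏ.
L_z,max = lℏ = 8ℏ.
cos θ_min = 8/√72, so θ_min ≈ 19.47°.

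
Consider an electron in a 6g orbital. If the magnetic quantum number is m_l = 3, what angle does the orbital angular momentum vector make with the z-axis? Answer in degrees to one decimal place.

θ ≈ 47.9°

The 6g subshell has l = 4.
|L|² = l(l+1)ℏ² = 20ℏ², so |L| = 2√5 ℏ.
L_z = m_l ℏ = 3ℏ.
cos θ = L_z/|L| = 3/√20, so θ ≈ 47.9°.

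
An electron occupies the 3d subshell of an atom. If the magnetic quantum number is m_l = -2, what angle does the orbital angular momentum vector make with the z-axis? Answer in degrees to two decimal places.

3d means n = 3, l = 2.
|L| = √(l(l+1)) ℏ = √6 ℏ.
L_z = m_l ℏ = −2ℏ.
cos θ = L_z/|L| = -2/√6, so θ ≈ 144.74°.

θ ≈ 144.74°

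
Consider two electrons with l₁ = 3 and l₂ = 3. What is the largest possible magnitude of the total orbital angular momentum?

Angular momentum addition gives L = |l₁ − l₂|, …, l₁ + l₂.
So L can be 0, 1, 2, 3, 4, 5, 6.
The largest magnitude corresponds to L = 6: |L_tot| = ℏ√(6·7) = √42 ℏ.

|L_tot|_max = √42 ℏ ≈ 6.481ℏ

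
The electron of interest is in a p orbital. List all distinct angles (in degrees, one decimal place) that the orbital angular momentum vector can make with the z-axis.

θ ∈ {45.0°, 90.0°, 135.0°}

P corresponds to l = 1.
|L|² = l(l+1)ℏ² = 2ℏ², so |L| = √2 ℏ.
cos θ = m_l/√2 for each m_l ∈ {-1, 0, 1}.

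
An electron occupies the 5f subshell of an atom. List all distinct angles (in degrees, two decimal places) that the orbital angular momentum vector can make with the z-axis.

For 5f, l = 3.
|L|² = l(l+1)ℏ² = 12ℏ², so |L| = 2√3 ℏ.
cos θ = m_l/√12 for each m_l ∈ {-3, -2, -1, 0, 1, 2, 3}.

θ ∈ {30.00°, 54.74°, 73.22°, 90.00°, 106.78°, 125.26°, 150.00°}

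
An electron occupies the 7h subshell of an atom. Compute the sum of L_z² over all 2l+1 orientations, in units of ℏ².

7h means n = 7, l = 5.
m_l runs from −5 to 5, i.e. {-5, -4, -3, -2, -1, 0, 1, 2, 3, 4, 5}.
Summing m² from −5 to 5: Σ m_l² = 110.

Σ(L_z)² = 110 ℏ²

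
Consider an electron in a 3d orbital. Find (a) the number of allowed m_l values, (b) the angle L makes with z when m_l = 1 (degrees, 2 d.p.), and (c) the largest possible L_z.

For 3d, l = 2.
There are 2l+1 = 5 values of m_l.
For m_l = 1: cos θ = 1/√6, θ ≈ 65.91°.
L_z,max = lℏ = 2ℏ.

5 values; θ(m_l=1) ≈ 65.91°; L_z,max = 2ℏ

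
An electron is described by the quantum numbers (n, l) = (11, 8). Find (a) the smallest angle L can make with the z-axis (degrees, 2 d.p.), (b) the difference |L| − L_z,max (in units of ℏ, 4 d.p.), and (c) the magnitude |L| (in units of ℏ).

cos θ_min = 8/√72, so θ_min ≈ 19.47°.
|L| − L_z,max = (6√2 − 8)ℏ ≈ 0.4853ℏ.
|L| = ℏ√(8·9) = 6√2 ℏ ≈ 8.485ℏ.

θ_min ≈ 19.47°; |L|−L_z,max ≈ 0.4853ℏ; |L| = 6√2 ℏ ≈ 8.485ℏ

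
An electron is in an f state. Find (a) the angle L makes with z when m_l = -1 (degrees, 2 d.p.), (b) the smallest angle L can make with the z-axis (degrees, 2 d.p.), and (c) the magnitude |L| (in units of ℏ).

The letter f corresponds to l = 3.
For m_l = -1: cos θ = -1/√12, θ ≈ 106.78°.
cos θ_min = 3/√12, so θ_min ≈ 30.00°.
|L| = ℏ√(3·4) = 2√3 ℏ ≈ 3.464ℏ.

θ(m_l=-1) ≈ 106.78°; θ_min ≈ 30.00°; |L| = 2√3 ℏ ≈ 3.464ℏ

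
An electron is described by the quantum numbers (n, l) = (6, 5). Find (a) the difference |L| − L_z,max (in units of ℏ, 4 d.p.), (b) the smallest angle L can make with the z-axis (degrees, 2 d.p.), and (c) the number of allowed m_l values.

|L| − L_z,max = (√30 − 5)ℏ ≈ 0.4772ℏ.
cos θ_min = 5/√30, so θ_min ≈ 24.09°.
There are 2l+1 = 11 values of m_l.

|L|−L_z,max ≈ 0.4772ℏ; θ_min ≈ 24.09°; 11 values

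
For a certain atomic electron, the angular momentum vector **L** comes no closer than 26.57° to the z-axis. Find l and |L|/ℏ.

l = 4, |L| = 2√5 ℏ ≈ 4.472ℏ

cos θ_min = l/√(l(l+1)) = √(l/(l+1)), so l/(l+1) = cos²(26.57°) = 0.7999.
l = cos²θ/sin²θ ≈ 4.
Then |L| = ℏ√(4·5) = 2√5 ℏ.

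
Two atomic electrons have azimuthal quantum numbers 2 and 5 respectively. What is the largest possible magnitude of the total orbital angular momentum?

|L_tot|_max = 2√14 ℏ ≈ 7.483ℏ

L runs from |2 − 5| = 3 to 2 + 5 = 7.
L ∈ {3, 4, 5, 6, 7}.
The largest magnitude corresponds to L = 7: |L_tot| = ℏ√(7·8) = 2√14 ℏ.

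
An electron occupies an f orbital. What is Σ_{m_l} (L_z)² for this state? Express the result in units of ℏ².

Σ(L_z)² = 28 ℏ²

An f state has l = 3.
m_l runs from −3 to 3, i.e. {-3, -2, -1, 0, 1, 2, 3}.
Summing m² from −3 to 3: Σ m_l² = 28.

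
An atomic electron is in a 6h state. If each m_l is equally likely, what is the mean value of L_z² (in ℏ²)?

⟨L_z²⟩ = 10 ℏ²

For 6h, l = 5.
The allowed m_l values are -5, -4, -3, -2, -1, 0, 1, 2, 3, 4, 5.
⟨L_z²⟩ = ℏ²·l(l+1)/3 = 10ℏ².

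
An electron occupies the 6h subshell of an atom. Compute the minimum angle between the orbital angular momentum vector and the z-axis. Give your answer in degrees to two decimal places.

θ_min ≈ 24.09°

For 6h, l = 5.
|L| = ℏ√(l(l+1)) = √30 ℏ.
The smallest angle corresponds to the largest L_z, i.e. m_l = l = 5, giving L_z = 5ℏ.
cos θ_min = 5/√30, so θ_min ≈ 24.09°.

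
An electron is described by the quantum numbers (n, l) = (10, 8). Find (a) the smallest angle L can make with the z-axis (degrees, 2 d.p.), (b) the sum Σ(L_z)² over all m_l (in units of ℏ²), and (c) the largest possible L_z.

θ_min ≈ 19.47°; Σ(L_z)² = 408 ℏ²; L_z,max = 8ℏ

cos θ_min = 8/√72, so θ_min ≈ 19.47°.
Σ m_l² = 408, so Σ(L_z)² = 408 ℏ².
L_z,max = lℏ = 8ℏ.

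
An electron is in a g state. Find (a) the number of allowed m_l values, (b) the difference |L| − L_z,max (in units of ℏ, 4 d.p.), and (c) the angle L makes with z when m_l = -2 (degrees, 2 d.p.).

9 values; |L|−L_z,max ≈ 0.4721ℏ; θ(m_l=-2) ≈ 116.57°

A g state has l = 4.
There are 2l+1 = 9 values of m_l.
|L| − L_z,max = (2√5 − 4)ℏ ≈ 0.4721ℏ.
For m_l = -2: cos θ = -2/√20, θ ≈ 116.57°.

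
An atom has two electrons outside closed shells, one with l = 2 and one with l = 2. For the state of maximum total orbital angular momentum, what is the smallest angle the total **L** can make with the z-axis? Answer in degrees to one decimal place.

θ_min ≈ 26.6°

By the triangle rule, |l₁ − l₂| ≤ L ≤ l₁ + l₂.
L ∈ {0, 1, 2, 3, 4}.
The maximum is L = 4, with |L_tot| = ℏ√(4·5) = 2√5 ℏ.
The minimum angle with z is arccos(4/√20) ≈ 26.6°.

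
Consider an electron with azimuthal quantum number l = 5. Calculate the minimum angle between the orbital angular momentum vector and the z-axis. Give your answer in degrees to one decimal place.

|L|² = l(l+1)ℏ² = 30ℏ², so |L| = √30 ℏ.
The smallest angle corresponds to the largest L_z, i.e. m_l = l = 5, giving L_z = 5ℏ.
cos θ_min = 5/√30, so θ_min ≈ 24.1°.

θ_min ≈ 24.1°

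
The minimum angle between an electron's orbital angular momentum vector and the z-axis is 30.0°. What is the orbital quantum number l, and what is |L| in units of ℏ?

cos²θ_min = l/(l+1) = 0.7500.
Solving: l = 3.
Then |L| = ℏ√(3·4) = 2√3 ℏ.

l = 3, |L| = 2√3 ℏ ≈ 3.464ℏ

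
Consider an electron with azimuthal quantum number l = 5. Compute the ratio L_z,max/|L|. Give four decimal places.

|L| = √30 ℏ ≈ 5.4772ℏ, while L_z,max = lℏ = 5ℏ.
L_z,max/|L| = 5/√30 = 0.9129.

L_z,max/|L| = 0.9129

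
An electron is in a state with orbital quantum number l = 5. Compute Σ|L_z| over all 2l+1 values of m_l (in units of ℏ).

Σ|L_z| = 30 ℏ

m_l ∈ {-5, -4, -3, -2, -1, 0, 1, 2, 3, 4, 5}.
Σ|m_l| = 2·5(5+1)/2 = 30.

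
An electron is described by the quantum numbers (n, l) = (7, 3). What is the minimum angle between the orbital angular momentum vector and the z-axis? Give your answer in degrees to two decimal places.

|L| = ℏ√(l(l+1)) = 2√3 ℏ.
The smallest angle corresponds to the largest L_z, i.e. m_l = l = 3, giving L_z = 3ℏ.
cos θ_min = 3/√12, so θ_min ≈ 30.00°.

θ_min ≈ 30.00°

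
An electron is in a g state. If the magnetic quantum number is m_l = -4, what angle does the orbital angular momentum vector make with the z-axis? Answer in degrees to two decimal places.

θ ≈ 153.43°

The letter g corresponds to l = 4.
|L| = ℏ√(l(l+1)) = 2√5 ℏ.
L_z = m_l ℏ = −4ℏ.
cos θ = L_z/|L| = -4/√20, so θ ≈ 153.43°.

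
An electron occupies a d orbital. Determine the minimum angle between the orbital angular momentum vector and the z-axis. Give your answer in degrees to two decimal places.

θ_min ≈ 35.26°

D corresponds to l = 2.
|L| = ℏ√(l(l+1)) = √6 ℏ.
The smallest angle corresponds to the largest L_z, i.e. m_l = l = 2, giving L_z = 2ℏ.
cos θ_min = 2/√6, so θ_min ≈ 35.26°.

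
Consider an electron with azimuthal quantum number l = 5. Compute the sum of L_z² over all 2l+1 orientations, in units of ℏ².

The allowed m_l values are -5, -4, -3, -2, -1, 0, 1, 2, 3, 4, 5.
Summing m² from −5 to 5: Σ m_l² = 110.

Σ(L_z)² = 110 ℏ²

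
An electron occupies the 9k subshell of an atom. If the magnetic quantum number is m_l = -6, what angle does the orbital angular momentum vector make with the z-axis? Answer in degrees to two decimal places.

θ ≈ 143.30°

The 9k subshell has l = 7.
|L|² = l(l+1)ℏ² = 56ℏ², so |L| = 2√14 ℏ.
L_z = m_l ℏ = −6ℏ.
cos θ = L_z/|L| = -6/√56, so θ ≈ 143.30°.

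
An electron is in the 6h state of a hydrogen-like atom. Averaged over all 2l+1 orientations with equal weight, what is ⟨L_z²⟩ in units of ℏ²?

⟨L_z²⟩ = 10 ℏ²

6h means n = 6, l = 5.
m_l runs from −5 to 5, i.e. {-5, -4, -3, -2, -1, 0, 1, 2, 3, 4, 5}.
⟨L_z²⟩ = ℏ²·l(l+1)/3 = 10ℏ².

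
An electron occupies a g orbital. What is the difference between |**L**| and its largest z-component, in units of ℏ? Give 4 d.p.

The letter g corresponds to l = 4.
|L| = 2√5 ℏ ≈ 4.4721ℏ, while L_z,max = lℏ = 4ℏ.
The difference is (2√5 − 4)ℏ ≈ 0.4721ℏ.

|L| − L_z,max ≈ 0.4721ℏ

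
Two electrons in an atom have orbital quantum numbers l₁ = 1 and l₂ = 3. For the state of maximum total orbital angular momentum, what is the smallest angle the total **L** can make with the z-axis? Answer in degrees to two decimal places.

θ_min ≈ 26.57°

The total orbital quantum number L ranges from |l₁ − l₂| to l₁ + l₂ in integer steps.
L ∈ {2, 3, 4}.
The maximum is L = 4, with |L_tot| = ℏ√(4·5) = 2√5 ℏ.
The minimum angle with z is arccos(4/√20) ≈ 26.57°.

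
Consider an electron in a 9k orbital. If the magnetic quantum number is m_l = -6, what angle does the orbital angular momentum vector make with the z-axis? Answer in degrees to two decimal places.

θ ≈ 143.30°

For 9k, l = 7.
|L| = √(l(l+1)) ℏ = 2√14 ℏ.
L_z = m_l ℏ = −6ℏ.
cos θ = L_z/|L| = -6/√56, so θ ≈ 143.30°.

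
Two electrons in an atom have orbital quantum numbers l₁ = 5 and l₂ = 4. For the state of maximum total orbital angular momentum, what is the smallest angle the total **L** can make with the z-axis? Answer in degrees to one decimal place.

θ_min ≈ 18.4°

Angular momentum addition gives L = |l₁ − l₂|, …, l₁ + l₂.
Allowed values: L = 1, 2, 3, 4, 5, 6, 7, 8, 9.
The maximum is L = 9, with |L_tot| = ℏ√(9·10) = 3√10 ℏ.
The minimum angle with z is arccos(9/√90) ≈ 18.4°.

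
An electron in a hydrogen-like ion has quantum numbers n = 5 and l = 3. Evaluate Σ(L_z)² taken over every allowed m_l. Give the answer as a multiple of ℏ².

m_l runs from −3 to 3, i.e. {-3, -2, -1, 0, 1, 2, 3}.
Σ m_l² = l(l+1)(2l+1)/3 = 3·4·7/3 = 28.

Σ(L_z)² = 28 ℏ²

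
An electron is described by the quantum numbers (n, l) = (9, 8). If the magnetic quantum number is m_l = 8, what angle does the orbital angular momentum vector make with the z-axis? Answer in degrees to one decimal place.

|L| = √(l(l+1)) ℏ = 6√2 ℏ.
L_z = m_l ℏ = 8ℏ.
cos θ = L_z/|L| = 8/√72, so θ ≈ 19.5°.

θ ≈ 19.5°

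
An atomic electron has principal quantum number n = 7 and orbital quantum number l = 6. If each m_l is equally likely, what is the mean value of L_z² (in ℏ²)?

The allowed m_l values are -6, -5, -4, -3, -2, -1, 0, 1, 2, 3, 4, 5, 6.
⟨L_z²⟩ = ℏ²·(Σ m_l²)/(2l+1) = ℏ²·182/13 = 14ℏ².

⟨L_z²⟩ = 14 ℏ²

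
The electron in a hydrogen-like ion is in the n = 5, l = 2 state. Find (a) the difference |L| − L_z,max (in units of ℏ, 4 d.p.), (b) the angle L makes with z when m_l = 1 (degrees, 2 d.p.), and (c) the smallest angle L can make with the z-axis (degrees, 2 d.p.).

|L|−L_z,max ≈ 0.4495ℏ; θ(m_l=1) ≈ 65.91°; θ_min ≈ 35.26°

|L| − L_z,max = (√6 − 2)ℏ ≈ 0.4495ℏ.
For m_l = 1: cos θ = 1/√6, θ ≈ 65.91°.
cos θ_min = 2/√6, so θ_min ≈ 35.26°.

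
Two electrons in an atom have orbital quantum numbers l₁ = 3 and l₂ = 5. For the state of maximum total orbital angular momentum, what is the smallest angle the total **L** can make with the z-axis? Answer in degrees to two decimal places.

θ_min ≈ 19.47°

Angular momentum addition gives L = |l₁ − l₂|, …, l₁ + l₂.
Allowed values: L = 2, 3, 4, 5, 6, 7, 8.
The maximum is L = 8, with |L_tot| = ℏ√(8·9) = 6√2 ℏ.
The minimum angle with z is arccos(8/√72) ≈ 19.47°.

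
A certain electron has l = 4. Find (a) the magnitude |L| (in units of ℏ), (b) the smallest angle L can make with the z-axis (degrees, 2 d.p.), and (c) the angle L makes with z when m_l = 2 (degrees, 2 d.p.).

|L| = 2√5 ℏ ≈ 4.472ℏ; θ_min ≈ 26.57°; θ(m_l=2) ≈ 63.43°

|L| = ℏ√(4·5) = 2√5 ℏ ≈ 4.472ℏ.
cos θ_min = 4/√20, so θ_min ≈ 26.57°.
For m_l = 2: cos θ = 2/√20, θ ≈ 63.43°.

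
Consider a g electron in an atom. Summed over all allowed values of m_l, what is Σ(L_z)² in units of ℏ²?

For a g orbital, l = 4.
The allowed m_l values are -4, -3, -2, -1, 0, 1, 2, 3, 4.
Σ m_l² = 2·(1 + 4 + 9 + 16) = 60.

Σ(L_z)² = 60 ℏ²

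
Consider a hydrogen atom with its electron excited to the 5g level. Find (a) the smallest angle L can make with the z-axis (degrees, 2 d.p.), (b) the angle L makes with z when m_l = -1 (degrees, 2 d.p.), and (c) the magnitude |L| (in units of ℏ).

The 5g level has l = 4.
cos θ_min = 4/√20, so θ_min ≈ 26.57°.
For m_l = -1: cos θ = -1/√20, θ ≈ 102.92°.
|L| = ℏ√(4·5) = 2√5 ℏ ≈ 4.472ℏ.

θ_min ≈ 26.57°; θ(m_l=-1) ≈ 102.92°; |L| = 2√5 ℏ ≈ 4.472ℏ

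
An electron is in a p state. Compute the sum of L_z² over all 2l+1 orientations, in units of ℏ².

Σ(L_z)² = 2 ℏ²

For a p orbital, l = 1.
The allowed m_l values are -1, 0, 1.
Σ m_l² = 2·(1) = 2.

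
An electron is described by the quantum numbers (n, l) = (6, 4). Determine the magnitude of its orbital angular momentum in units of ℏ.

|L| = ℏ√(l(l+1)) = ℏ√(4·5) = 2√5 ℏ

|L| = 2√5 ℏ ≈ 4.472ℏ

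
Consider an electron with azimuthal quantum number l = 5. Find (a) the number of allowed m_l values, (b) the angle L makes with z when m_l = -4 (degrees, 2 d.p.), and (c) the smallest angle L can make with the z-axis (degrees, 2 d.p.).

There are 2l+1 = 11 values of m_l.
For m_l = -4: cos θ = -4/√30, θ ≈ 136.91°.
cos θ_min = 5/√30, so θ_min ≈ 24.09°.

11 values; θ(m_l=-4) ≈ 136.91°; θ_min ≈ 24.09°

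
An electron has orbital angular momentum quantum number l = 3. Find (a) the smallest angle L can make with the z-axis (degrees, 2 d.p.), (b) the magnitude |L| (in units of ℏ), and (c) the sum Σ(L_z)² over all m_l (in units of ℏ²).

cos θ_min = 3/√12, so θ_min ≈ 30.00°.
|L| = ℏ√(3·4) = 2√3 ℏ ≈ 3.464ℏ.
Σ m_l² = 28, so Σ(L_z)² = 28 ℏ².

θ_min ≈ 30.00°; |L| = 2√3 ℏ ≈ 3.464ℏ; Σ(L_z)² = 28 ℏ²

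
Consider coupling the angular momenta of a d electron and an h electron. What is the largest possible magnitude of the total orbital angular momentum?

By the triangle rule, |l₁ − l₂| ≤ L ≤ l₁ + l₂.
So L can be 3, 4, 5, 6, 7.
The largest magnitude corresponds to L = 7: |L_tot| = ℏ√(7·8) = 2√14 ℏ.

|L_tot|_max = 2√14 ℏ ≈ 7.483ℏ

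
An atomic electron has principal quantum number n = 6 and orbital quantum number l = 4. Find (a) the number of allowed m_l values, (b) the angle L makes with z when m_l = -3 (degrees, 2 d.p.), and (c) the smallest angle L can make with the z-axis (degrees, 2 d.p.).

There are 2l+1 = 9 values of m_l.
For m_l = -3: cos θ = -3/√20, θ ≈ 132.13°.
cos θ_min = 4/√20, so θ_min ≈ 26.57°.

9 values; θ(m_l=-3) ≈ 132.13°; θ_min ≈ 26.57°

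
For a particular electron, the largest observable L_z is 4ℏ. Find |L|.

|L| = 2√5 ℏ ≈ 4.472ℏ

L_z,max = lℏ, so l = 4.
|L| = ℏ√(l(l+1)) = 2√5 ℏ.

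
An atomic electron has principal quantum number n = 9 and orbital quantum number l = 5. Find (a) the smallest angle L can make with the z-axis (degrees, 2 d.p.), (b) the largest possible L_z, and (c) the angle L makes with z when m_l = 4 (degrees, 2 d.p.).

cos θ_min = 5/√30, so θ_min ≈ 24.09°.
L_z,max = lℏ = 5ℏ.
For m_l = 4: cos θ = 4/√30, θ ≈ 43.09°.

θ_min ≈ 24.09°; L_z,max = 5ℏ; θ(m_l=4) ≈ 43.09°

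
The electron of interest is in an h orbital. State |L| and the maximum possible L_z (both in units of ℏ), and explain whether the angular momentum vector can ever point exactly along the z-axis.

The letter h corresponds to l = 5.
|L| = √30 ℏ ≈ 5.4772ℏ, while L_z,max = lℏ = 5ℏ.
Since |L| > L_z,max, the vector can never point exactly along z; the closest it comes is θ_min = arccos(5/√30) ≈ 24.1°.

No: L_z,max = 5ℏ < |L| = √30 ℏ ≈ 5.477ℏ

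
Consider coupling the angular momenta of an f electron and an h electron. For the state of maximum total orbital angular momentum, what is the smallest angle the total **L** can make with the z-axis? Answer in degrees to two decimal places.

L runs from |3 − 5| = 2 to 3 + 5 = 8.
So L can be 2, 3, 4, 5, 6, 7, 8.
The maximum is L = 8, with |L_tot| = ℏ√(8·9) = 6√2 ℏ.
The minimum angle with z is arccos(8/√72) ≈ 19.47°.

θ_min ≈ 19.47°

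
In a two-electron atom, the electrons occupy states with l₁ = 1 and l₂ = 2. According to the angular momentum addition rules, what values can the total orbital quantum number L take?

The total orbital quantum number L ranges from |l₁ − l₂| to l₁ + l₂ in integer steps.
So L can be 1, 2, 3.

L = 1, 2, 3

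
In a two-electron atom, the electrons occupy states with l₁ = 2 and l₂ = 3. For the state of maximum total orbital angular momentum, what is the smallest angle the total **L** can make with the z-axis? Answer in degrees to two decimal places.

θ_min ≈ 24.09°

Angular momentum addition gives L = |l₁ − l₂|, …, l₁ + l₂.
Allowed values: L = 1, 2, 3, 4, 5.
The maximum is L = 5, with |L_tot| = ℏ√(5·6) = √30 ℏ.
The minimum angle with z is arccos(5/√30) ≈ 24.09°.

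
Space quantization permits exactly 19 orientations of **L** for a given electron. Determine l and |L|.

19 = 2l + 1, so l = (19−1)/2 = 9.
Then |L| = √(l(l+1)) ℏ = 3√10 ℏ.

l = 9, |L| = 3√10 ℏ ≈ 9.487ℏ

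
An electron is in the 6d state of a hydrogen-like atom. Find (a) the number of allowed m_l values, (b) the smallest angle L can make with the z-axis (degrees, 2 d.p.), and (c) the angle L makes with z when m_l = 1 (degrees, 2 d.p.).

5 values; θ_min ≈ 35.26°; θ(m_l=1) ≈ 65.91°

6d means n = 6, l = 2.
There are 2l+1 = 5 values of m_l.
cos θ_min = 2/√6, so θ_min ≈ 35.26°.
For m_l = 1: cos θ = 1/√6, θ ≈ 65.91°.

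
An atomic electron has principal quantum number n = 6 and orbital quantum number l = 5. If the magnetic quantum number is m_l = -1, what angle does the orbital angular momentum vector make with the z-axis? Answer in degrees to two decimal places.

|L| = √(l(l+1)) ℏ = √30 ℏ.
L_z = m_l ℏ = −1ℏ.
cos θ = L_z/|L| = -1/√30, so θ ≈ 100.52°.

θ ≈ 100.52°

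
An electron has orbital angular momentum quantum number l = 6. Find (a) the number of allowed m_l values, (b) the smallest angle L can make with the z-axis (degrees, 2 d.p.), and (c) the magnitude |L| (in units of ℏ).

13 values; θ_min ≈ 22.21°; |L| = √42 ℏ ≈ 6.481ℏ

There are 2l+1 = 13 values of m_l.
cos θ_min = 6/√42, so θ_min ≈ 22.21°.
|L| = ℏ√(6·7) = √42 ℏ ≈ 6.481ℏ.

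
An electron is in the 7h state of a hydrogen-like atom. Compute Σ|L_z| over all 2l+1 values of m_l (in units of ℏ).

For 7h, l = 5.
The allowed m_l values are -5, -4, -3, -2, -1, 0, 1, 2, 3, 4, 5.
Σ|m_l| = 2(1+2+…+5) = 30.

Σ|L_z| = 30 ℏ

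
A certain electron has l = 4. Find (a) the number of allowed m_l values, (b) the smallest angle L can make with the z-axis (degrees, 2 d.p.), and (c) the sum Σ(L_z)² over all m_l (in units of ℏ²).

There are 2l+1 = 9 values of m_l.
cos θ_min = 4/√20, so θ_min ≈ 26.57°.
Σ m_l² = 60, so Σ(L_z)² = 60 ℏ².

9 values; θ_min ≈ 26.57°; Σ(L_z)² = 60 ℏ²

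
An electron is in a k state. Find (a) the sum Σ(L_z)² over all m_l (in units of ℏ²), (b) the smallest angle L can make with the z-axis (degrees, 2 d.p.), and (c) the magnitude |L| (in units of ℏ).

The letter k corresponds to l = 7.
Σ m_l² = 280, so Σ(L_z)² = 280 ℏ².
cos θ_min = 7/√56, so θ_min ≈ 20.70°.
|L| = ℏ√(7·8) = 2√14 ℏ ≈ 7.483ℏ.

Σ(L_z)² = 280 ℏ²; θ_min ≈ 20.70°; |L| = 2√14 ℏ ≈ 7.483ℏ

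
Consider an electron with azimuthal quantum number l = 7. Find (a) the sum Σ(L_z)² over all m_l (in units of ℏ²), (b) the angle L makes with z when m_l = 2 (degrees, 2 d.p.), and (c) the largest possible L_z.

Σ(L_z)² = 280 ℏ²; θ(m_l=2) ≈ 74.50°; L_z,max = 7ℏ

Σ m_l² = 280, so Σ(L_z)² = 280 ℏ².
For m_l = 2: cos θ = 2/√56, θ ≈ 74.50°.
L_z,max = lℏ = 7ℏ.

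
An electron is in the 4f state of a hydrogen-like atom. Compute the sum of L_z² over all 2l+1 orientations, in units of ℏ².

Σ(L_z)² = 28 ℏ²

The 4f subshell has l = 3.
m_l ∈ {-3, -2, -1, 0, 1, 2, 3}.
Summing m² from −3 to 3: Σ m_l² = 28.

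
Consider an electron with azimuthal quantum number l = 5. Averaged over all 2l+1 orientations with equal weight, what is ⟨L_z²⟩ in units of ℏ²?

The allowed m_l values are -5, -4, -3, -2, -1, 0, 1, 2, 3, 4, 5.
⟨L_z²⟩ = ℏ²·l(l+1)/3 = 10ℏ².

⟨L_z²⟩ = 10 ℏ²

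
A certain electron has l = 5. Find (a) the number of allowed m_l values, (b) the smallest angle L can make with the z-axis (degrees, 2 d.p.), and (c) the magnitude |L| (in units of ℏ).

11 values; θ_min ≈ 24.09°; |L| = √30 ℏ ≈ 5.477ℏ

There are 2l+1 = 11 values of m_l.
cos θ_min = 5/√30, so θ_min ≈ 24.09°.
|L| = ℏ√(5·6) = √30 ℏ ≈ 5.477ℏ.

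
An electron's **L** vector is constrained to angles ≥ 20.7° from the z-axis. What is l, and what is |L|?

cos θ_min = l/√(l(l+1)) = √(l/(l+1)), so l/(l+1) = cos²(20.7°) = 0.8751.
Thus l = 0.8751/(1 − 0.8751) ≈ 7.
Then |L| = ℏ√(7·8) = 2√14 ℏ.

l = 7, |L| = 2√14 ℏ ≈ 7.483ℏ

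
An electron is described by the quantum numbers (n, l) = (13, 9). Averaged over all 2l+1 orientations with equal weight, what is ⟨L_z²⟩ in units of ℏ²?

⟨L_z²⟩ = 30 ℏ²

m_l runs from −9 to 9, i.e. {-9, -8, -7, -6, -5, -4, -3, -2, -1, 0, 1, 2, 3, 4, 5, 6, 7, 8, 9}.
Average of L_z² over 19 states: 570/19 ℏ² = 30 ℏ².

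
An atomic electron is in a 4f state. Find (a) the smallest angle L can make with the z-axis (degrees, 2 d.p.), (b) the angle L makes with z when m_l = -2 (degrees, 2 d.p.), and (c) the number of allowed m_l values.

θ_min ≈ 30.00°; θ(m_l=-2) ≈ 125.26°; 7 values

4f means n = 4, l = 3.
cos θ_min = 3/√12, so θ_min ≈ 30.00°.
For m_l = -2: cos θ = -2/√12, θ ≈ 125.26°.
There are 2l+1 = 7 values of m_l.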